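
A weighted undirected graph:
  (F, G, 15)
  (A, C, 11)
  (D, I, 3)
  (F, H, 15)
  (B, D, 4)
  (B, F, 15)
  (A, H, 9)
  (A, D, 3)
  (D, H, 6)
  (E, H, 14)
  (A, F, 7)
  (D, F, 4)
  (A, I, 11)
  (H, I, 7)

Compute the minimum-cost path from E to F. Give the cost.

24

Checking several routes:
E-H-I-D-F: 14 + 7 + 3 + 4 = 28
E-H-D-A-F: 14 + 6 + 3 + 7 = 30
E-H-F: 14 + 15 = 29
E-H-D-F: 14 + 6 + 4 = 24
Best route has total 24.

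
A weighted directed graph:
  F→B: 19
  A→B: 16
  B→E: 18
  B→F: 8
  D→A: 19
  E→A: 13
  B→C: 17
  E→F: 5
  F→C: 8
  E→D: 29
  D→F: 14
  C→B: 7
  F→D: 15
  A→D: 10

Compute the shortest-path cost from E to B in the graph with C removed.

A few of the E→B routes:
E - F - D - A - B: 5 + 15 + 19 + 16 = 55
E - A - B: 13 + 16 = 29
E - F - B: 5 + 19 = 24
Shortest: 24.

24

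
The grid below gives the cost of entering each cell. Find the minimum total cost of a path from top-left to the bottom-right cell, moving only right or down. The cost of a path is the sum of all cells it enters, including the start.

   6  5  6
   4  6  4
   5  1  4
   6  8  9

Path (0,0) (1,0) (2,0) (2,1) (2,2) (3,2): 6 + 4 + 5 + 1 + 4 + 9 = 29.
(Top row then right column would cost 34.)

29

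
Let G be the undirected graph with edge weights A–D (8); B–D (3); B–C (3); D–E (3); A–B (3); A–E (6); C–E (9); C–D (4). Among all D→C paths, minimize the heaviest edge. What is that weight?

Comparing a few candidate routes:
D-C: max(4) = 4
D-B-A-E-C: max(3, 3, 6, 9) = 9
D-E-A-B-C: max(3, 6, 3, 3) = 6
D-A-B-C: max(8, 3, 3) = 8
D-B-C: max(3, 3) = 3
D-E-C: max(3, 9) = 9
Smallest bottleneck: 3.

3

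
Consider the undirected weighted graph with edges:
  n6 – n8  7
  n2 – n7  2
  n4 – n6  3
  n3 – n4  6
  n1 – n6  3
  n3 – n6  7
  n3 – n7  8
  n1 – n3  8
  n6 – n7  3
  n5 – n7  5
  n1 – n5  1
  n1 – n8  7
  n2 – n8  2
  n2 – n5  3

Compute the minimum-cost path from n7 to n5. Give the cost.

5

A few of the n7→n5 routes:
n7→n6→n1→n5: 3 + 3 + 1 = 7
n7→n5: 5
n7→n2→n5: 2 + 3 = 5
Shortest: 5.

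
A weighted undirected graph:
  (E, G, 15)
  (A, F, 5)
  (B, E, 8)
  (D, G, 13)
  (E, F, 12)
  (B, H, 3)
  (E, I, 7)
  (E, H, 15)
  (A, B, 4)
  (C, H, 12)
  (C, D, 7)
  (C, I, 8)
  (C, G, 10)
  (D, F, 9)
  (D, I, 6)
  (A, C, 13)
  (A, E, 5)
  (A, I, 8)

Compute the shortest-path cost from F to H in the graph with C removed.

A few of the F→H routes:
F -> A -> B -> H: 5 + 4 + 3 = 12
F -> A -> E -> B -> H: 5 + 5 + 8 + 3 = 21
F -> E -> A -> B -> H: 12 + 5 + 4 + 3 = 24
F -> E -> B -> H: 12 + 8 + 3 = 23
Best route has total 12.

12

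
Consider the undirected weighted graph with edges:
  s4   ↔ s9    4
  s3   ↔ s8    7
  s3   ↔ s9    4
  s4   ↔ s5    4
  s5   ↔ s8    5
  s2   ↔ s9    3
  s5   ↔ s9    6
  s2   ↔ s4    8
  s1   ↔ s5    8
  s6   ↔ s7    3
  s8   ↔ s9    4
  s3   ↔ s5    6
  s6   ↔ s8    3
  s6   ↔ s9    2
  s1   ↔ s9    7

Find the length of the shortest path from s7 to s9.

5

Checking several routes:
s7-s6-s8-s3-s9: 3 + 3 + 7 + 4 = 17
s7-s6-s8-s5-s4-s9: 3 + 3 + 5 + 4 + 4 = 19
s7-s6-s9: 3 + 2 = 5
s7-s6-s8-s5-s3-s9: 3 + 3 + 5 + 6 + 4 = 21
s7-s6-s8-s9: 3 + 3 + 4 = 10
s7-s6-s8-s5-s9: 3 + 3 + 5 + 6 = 17
Best route has total 5.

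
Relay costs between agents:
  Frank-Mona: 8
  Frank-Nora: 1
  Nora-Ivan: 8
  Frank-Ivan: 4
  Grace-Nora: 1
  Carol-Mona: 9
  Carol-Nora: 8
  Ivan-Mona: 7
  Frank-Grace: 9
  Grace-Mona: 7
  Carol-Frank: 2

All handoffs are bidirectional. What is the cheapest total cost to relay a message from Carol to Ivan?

6

Comparing a few candidate routes:
Carol -> Frank -> Ivan: 2 + 4 = 6
Carol -> Nora -> Frank -> Ivan: 8 + 1 + 4 = 13
Carol -> Mona -> Ivan: 9 + 7 = 16
Carol -> Frank -> Nora -> Ivan: 2 + 1 + 8 = 11
Carol -> Nora -> Ivan: 8 + 8 = 16
Best route has total 6.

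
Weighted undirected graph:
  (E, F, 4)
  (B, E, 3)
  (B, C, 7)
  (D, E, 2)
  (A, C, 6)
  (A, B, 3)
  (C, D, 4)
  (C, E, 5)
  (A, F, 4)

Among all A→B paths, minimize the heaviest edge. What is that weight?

Comparing a few candidate routes:
A - F - E - D - C - B: max(4, 4, 2, 4, 7) = 7
A - F - E - C - B: max(4, 4, 5, 7) = 7
A - B: max(3) = 3
A - C - E - B: max(6, 5, 3) = 6
A - F - E - B: max(4, 4, 3) = 4
A - C - D - E - B: max(6, 4, 2, 3) = 6
Best route has worst link 3.

3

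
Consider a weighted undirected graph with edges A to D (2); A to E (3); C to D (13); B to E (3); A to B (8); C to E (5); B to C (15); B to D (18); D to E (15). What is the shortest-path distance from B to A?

A few of the B→A routes:
B -> D -> A: 18 + 2 = 20
B -> E -> A: 3 + 3 = 6
B -> A: 8
B -> E -> D -> A: 3 + 15 + 2 = 20
B -> C -> E -> A: 15 + 5 + 3 = 23
Shortest: 6.

6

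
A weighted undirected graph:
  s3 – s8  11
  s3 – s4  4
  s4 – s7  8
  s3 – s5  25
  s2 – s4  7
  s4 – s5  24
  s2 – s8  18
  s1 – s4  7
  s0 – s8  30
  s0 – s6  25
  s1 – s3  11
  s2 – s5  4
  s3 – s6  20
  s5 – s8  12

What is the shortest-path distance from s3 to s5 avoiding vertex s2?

23

Paths from s3 to s5 avoiding s2:
s3 -> s4 -> s5: 4 + 24 = 28
s3 -> s5: 25
s3 -> s1 -> s4 -> s5: 11 + 7 + 24 = 42
s3 -> s8 -> s5: 11 + 12 = 23
s3 -> s6 -> s0 -> s8 -> s5: 20 + 25 + 30 + 12 = 87
Shortest: 23.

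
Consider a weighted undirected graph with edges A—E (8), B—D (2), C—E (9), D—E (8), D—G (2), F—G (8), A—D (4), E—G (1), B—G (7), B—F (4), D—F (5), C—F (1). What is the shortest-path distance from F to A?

9

Comparing a few candidate routes:
F -> G -> D -> A: 8 + 2 + 4 = 14
F -> D -> G -> E -> A: 5 + 2 + 1 + 8 = 16
F -> B -> D -> A: 4 + 2 + 4 = 10
F -> D -> A: 5 + 4 = 9
The minimum is 9.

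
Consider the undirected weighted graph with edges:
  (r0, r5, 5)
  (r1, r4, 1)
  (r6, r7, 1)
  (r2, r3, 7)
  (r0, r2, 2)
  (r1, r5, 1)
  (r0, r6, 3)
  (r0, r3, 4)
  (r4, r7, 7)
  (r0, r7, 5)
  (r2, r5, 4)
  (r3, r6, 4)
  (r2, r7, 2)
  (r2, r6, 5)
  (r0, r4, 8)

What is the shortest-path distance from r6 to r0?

3

A few of the r6→r0 routes:
r6→r0: 3
r6→r3→r0: 4 + 4 = 8
r6→r2→r0: 5 + 2 = 7
r6→r7→r0: 1 + 5 = 6
r6→r2→r7→r0: 5 + 2 + 5 = 12
r6→r7→r2→r0: 1 + 2 + 2 = 5
The minimum is 3.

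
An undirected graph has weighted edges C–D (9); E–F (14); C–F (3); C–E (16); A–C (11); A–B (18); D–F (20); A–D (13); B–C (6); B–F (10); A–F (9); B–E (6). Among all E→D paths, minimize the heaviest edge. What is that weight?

9

A few of the E→D routes:
E-B-F-A-C-D: max(6, 10, 9, 11, 9) = 11
E-B-C-D: max(6, 6, 9) = 9
E-B-F-C-D: max(6, 10, 3, 9) = 10
E-B-F-C-A-D: max(6, 10, 3, 11, 13) = 13
E-B-F-A-D: max(6, 10, 9, 13) = 13
The minimum achievable maximum is 9.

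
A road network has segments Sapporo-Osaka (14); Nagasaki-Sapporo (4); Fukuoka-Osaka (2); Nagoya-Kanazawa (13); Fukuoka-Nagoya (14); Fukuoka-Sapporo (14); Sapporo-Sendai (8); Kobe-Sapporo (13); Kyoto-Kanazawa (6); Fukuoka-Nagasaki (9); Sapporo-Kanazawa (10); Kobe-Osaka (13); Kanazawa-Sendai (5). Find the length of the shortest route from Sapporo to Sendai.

8

Checking several routes:
Sapporo-Sendai: 8
Sapporo-Nagasaki-Fukuoka-Nagoya-Kanazawa-Sendai: 4 + 9 + 14 + 13 + 5 = 45
Sapporo-Kanazawa-Sendai: 10 + 5 = 15
The minimum is 8 km.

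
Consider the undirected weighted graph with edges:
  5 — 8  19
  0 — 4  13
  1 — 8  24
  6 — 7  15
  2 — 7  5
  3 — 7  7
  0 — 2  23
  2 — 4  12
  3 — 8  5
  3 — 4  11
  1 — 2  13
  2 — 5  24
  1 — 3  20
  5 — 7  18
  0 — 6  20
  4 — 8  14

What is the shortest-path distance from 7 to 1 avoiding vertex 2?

27

A few of the 7→1 routes:
7 → 3 → 8 → 1: 7 + 5 + 24 = 36
7 → 5 → 8 → 3 → 1: 18 + 19 + 5 + 20 = 62
7 → 3 → 1: 7 + 20 = 27
7 → 3 → 4 → 8 → 1: 7 + 11 + 14 + 24 = 56
7 → 6 → 0 → 4 → 3 → 1: 15 + 20 + 13 + 11 + 20 = 79
7 → 5 → 8 → 1: 18 + 19 + 24 = 61
Best route has total 27.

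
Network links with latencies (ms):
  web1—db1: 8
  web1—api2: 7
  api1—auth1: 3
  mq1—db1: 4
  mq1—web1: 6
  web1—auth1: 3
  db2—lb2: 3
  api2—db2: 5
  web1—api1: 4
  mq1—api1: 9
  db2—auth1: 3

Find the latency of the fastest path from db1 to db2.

Comparing a few candidate routes:
db1 -> web1 -> api1 -> auth1 -> db2: 8 + 4 + 3 + 3 = 18
db1 -> web1 -> auth1 -> db2: 8 + 3 + 3 = 14
db1 -> mq1 -> web1 -> api1 -> auth1 -> db2: 4 + 6 + 4 + 3 + 3 = 20
db1 -> web1 -> api2 -> db2: 8 + 7 + 5 = 20
db1 -> mq1 -> api1 -> auth1 -> db2: 4 + 9 + 3 + 3 = 19
db1 -> mq1 -> web1 -> auth1 -> db2: 4 + 6 + 3 + 3 = 16
Best route has total 14 ms.

14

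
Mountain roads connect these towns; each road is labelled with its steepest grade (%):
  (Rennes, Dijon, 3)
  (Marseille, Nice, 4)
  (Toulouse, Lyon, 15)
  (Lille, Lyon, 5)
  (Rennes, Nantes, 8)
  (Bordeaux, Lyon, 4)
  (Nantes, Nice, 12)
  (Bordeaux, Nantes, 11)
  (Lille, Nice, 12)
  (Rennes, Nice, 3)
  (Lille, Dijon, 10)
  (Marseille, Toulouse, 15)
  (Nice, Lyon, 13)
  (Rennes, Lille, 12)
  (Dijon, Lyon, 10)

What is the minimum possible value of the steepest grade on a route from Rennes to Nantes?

Some routes from Rennes to Nantes:
Rennes→Dijon→Lille→Nice→Nantes: max(3, 10, 12, 12) = 12
Rennes→Dijon→Lille→Lyon→Bordeaux→Nantes: max(3, 10, 5, 4, 11) = 11
Rennes→Nantes: max(8) = 8
Rennes→Dijon→Lyon→Bordeaux→Nantes: max(3, 10, 4, 11) = 11
Smallest bottleneck: 8%.

8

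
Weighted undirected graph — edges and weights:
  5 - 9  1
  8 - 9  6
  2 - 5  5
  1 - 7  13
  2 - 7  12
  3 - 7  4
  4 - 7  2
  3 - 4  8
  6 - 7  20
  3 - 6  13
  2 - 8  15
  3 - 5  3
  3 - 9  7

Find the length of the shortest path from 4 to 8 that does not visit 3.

Candidate routes:
4→7→2→8: 2 + 12 + 15 = 29
4→7→2→5→9→8: 2 + 12 + 5 + 1 + 6 = 26
The minimum is 26.

26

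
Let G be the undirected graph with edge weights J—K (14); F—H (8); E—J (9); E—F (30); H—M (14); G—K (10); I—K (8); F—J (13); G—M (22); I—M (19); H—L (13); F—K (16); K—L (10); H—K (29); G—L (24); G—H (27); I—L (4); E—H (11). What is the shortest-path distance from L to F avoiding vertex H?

Some routes from L to F avoiding H:
L -> K -> J -> F: 10 + 14 + 13 = 37
L -> I -> K -> F: 4 + 8 + 16 = 28
L -> K -> F: 10 + 16 = 26
L -> I -> K -> J -> F: 4 + 8 + 14 + 13 = 39
L -> G -> K -> F: 24 + 10 + 16 = 50
L -> G -> K -> J -> F: 24 + 10 + 14 + 13 = 61
The minimum is 26.

26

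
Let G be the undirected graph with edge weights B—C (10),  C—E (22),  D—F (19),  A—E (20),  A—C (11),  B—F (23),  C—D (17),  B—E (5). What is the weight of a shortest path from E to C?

15

Some routes from E to C:
E - A - C: 20 + 11 = 31
E - B - C: 5 + 10 = 15
E - C: 22
Best route has total 15.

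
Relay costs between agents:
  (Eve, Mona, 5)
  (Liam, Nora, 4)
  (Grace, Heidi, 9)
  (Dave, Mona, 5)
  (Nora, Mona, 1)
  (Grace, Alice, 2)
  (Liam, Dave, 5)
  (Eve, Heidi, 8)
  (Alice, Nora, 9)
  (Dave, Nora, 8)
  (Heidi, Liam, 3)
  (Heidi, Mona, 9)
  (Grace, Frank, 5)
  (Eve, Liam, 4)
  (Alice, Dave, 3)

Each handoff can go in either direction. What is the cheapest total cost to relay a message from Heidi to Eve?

Some routes from Heidi to Eve:
Heidi-Liam-Nora-Mona-Eve: 3 + 4 + 1 + 5 = 13
Heidi-Liam-Eve: 3 + 4 = 7
Heidi-Eve: 8
The minimum is 7.

7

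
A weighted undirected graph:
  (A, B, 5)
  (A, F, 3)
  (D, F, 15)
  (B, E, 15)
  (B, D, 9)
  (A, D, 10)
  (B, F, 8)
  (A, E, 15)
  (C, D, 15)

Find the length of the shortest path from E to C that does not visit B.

40

Paths from E to C avoiding B:
E - A - D - C: 15 + 10 + 15 = 40
E - A - F - D - C: 15 + 3 + 15 + 15 = 48
The minimum is 40.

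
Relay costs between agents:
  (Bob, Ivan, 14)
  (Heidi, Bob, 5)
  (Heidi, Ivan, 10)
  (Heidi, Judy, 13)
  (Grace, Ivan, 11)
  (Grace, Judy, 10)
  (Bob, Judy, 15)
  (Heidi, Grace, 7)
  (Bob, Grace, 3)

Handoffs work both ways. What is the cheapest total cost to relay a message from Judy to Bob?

13

Comparing a few candidate routes:
Judy → Heidi → Grace → Bob: 13 + 7 + 3 = 23
Judy → Grace → Heidi → Bob: 10 + 7 + 5 = 22
Judy → Grace → Bob: 10 + 3 = 13
Judy → Bob: 15
Judy → Heidi → Bob: 13 + 5 = 18
Shortest: 13.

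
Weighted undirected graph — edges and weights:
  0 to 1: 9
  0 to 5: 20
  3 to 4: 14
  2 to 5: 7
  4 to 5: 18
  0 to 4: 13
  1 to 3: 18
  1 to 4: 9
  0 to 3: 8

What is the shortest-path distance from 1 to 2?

34

A few of the 1→2 routes:
1 - 4 - 0 - 5 - 2: 9 + 13 + 20 + 7 = 49
1 - 0 - 5 - 2: 9 + 20 + 7 = 36
1 - 0 - 4 - 5 - 2: 9 + 13 + 18 + 7 = 47
1 - 4 - 5 - 2: 9 + 18 + 7 = 34
1 - 3 - 0 - 5 - 2: 18 + 8 + 20 + 7 = 53
Shortest: 34.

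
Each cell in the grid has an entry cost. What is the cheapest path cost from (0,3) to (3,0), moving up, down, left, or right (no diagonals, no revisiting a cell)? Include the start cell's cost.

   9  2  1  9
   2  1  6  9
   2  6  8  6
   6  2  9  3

23

Cheapest: [0,3] → [0,2] → [0,1] → [1,1] → [1,0] → [2,0] → [3,0]
  9 + 1 + 2 + 1 + 2 + 2 + 6 = 23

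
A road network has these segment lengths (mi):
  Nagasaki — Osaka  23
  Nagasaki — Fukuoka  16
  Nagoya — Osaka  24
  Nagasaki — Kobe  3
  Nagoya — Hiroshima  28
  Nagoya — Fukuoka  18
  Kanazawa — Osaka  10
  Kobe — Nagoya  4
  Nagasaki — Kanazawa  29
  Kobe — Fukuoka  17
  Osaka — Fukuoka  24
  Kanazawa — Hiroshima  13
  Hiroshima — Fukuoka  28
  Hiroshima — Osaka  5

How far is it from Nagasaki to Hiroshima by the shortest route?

Checking several routes:
Nagasaki -> Osaka -> Hiroshima: 23 + 5 = 28
Nagasaki -> Kobe -> Nagoya -> Hiroshima: 3 + 4 + 28 = 35
Nagasaki -> Fukuoka -> Hiroshima: 16 + 28 = 44
Nagasaki -> Kanazawa -> Hiroshima: 29 + 13 = 42
Nagasaki -> Kobe -> Nagoya -> Osaka -> Hiroshima: 3 + 4 + 24 + 5 = 36
Best route has total 28 mi.

28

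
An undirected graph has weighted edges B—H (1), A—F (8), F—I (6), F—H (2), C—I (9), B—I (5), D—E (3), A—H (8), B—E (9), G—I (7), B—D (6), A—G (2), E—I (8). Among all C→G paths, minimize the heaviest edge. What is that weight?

Checking several routes:
C→I→B→H→F→A→G: max(9, 5, 1, 2, 8, 2) = 9
C→I→F→H→A→G: max(9, 6, 2, 8, 2) = 9
C→I→F→A→G: max(9, 6, 8, 2) = 9
C→I→B→H→A→G: max(9, 5, 1, 8, 2) = 9
C→I→E→D→B→H→F→A→G: max(9, 8, 3, 6, 1, 2, 8, 2) = 9
C→I→E→D→B→H→A→G: max(9, 8, 3, 6, 1, 8, 2) = 9
Best route has worst link 9.

9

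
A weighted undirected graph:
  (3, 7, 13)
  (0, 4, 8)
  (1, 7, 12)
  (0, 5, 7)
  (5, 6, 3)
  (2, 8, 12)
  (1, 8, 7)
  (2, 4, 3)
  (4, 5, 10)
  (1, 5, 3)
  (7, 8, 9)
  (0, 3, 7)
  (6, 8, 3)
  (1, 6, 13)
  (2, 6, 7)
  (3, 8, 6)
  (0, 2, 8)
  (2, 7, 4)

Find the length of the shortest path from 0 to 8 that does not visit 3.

A few of the 0→8 routes:
0→5→1→8: 7 + 3 + 7 = 17
0→2→7→8: 8 + 4 + 9 = 21
0→2→6→8: 8 + 7 + 3 = 18
0→5→6→8: 7 + 3 + 3 = 13
0→4→2→6→8: 8 + 3 + 7 + 3 = 21
0→2→8: 8 + 12 = 20
Best route has total 13.

13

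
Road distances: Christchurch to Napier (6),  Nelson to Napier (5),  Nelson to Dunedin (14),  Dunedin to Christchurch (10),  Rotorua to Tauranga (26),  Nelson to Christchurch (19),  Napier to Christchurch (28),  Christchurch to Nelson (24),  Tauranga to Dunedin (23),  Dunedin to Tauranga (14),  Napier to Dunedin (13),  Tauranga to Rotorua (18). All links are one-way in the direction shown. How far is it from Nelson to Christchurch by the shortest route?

19

Routes from Nelson to Christchurch:
Nelson→Christchurch: 19
Nelson→Napier→Christchurch: 5 + 28 = 33
Nelson→Dunedin→Christchurch: 14 + 10 = 24
Nelson→Napier→Dunedin→Christchurch: 5 + 13 + 10 = 28
The minimum is 19.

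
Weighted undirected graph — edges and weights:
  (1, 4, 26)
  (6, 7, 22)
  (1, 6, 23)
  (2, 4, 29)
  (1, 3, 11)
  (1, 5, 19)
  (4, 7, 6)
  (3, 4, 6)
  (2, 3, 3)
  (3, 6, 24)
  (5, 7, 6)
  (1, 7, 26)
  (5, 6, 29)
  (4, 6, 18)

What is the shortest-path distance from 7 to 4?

A few of the 7→4 routes:
7→6→4: 22 + 18 = 40
7→1→3→4: 26 + 11 + 6 = 43
7→5→1→3→4: 6 + 19 + 11 + 6 = 42
7→4: 6
7→5→1→4: 6 + 19 + 26 = 51
The minimum is 6.

6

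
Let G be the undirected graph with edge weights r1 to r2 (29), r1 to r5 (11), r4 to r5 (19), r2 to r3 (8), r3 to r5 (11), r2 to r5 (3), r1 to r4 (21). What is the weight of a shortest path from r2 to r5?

3

Candidate routes:
r2-r1-r4-r5: 29 + 21 + 19 = 69
r2-r1-r5: 29 + 11 = 40
r2-r3-r5: 8 + 11 = 19
r2-r5: 3
Shortest: 3.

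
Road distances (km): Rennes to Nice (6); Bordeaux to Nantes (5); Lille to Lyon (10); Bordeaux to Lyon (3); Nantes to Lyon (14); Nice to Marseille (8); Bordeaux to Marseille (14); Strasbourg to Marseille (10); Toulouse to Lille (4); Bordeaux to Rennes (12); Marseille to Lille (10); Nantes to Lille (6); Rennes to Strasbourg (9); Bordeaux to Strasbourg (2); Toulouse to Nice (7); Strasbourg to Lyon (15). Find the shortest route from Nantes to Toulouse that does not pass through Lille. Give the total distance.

Checking several routes:
Nantes→Lyon→Bordeaux→Rennes→Nice→Toulouse: 14 + 3 + 12 + 6 + 7 = 42
Nantes→Bordeaux→Strasbourg→Rennes→Nice→Toulouse: 5 + 2 + 9 + 6 + 7 = 29
Nantes→Lyon→Bordeaux→Strasbourg→Rennes→Nice→Toulouse: 14 + 3 + 2 + 9 + 6 + 7 = 41
Nantes→Bordeaux→Rennes→Nice→Toulouse: 5 + 12 + 6 + 7 = 30
Nantes→Bordeaux→Marseille→Nice→Toulouse: 5 + 14 + 8 + 7 = 34
Nantes→Bordeaux→Strasbourg→Marseille→Nice→Toulouse: 5 + 2 + 10 + 8 + 7 = 32
Shortest: 29 km.

29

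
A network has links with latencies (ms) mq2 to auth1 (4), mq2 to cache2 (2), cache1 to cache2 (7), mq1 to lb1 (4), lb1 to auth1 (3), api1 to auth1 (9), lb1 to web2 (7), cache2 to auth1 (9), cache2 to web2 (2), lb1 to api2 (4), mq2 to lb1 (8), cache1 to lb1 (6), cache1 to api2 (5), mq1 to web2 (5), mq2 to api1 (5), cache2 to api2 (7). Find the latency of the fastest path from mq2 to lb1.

Checking several routes:
mq2 → auth1 → lb1: 4 + 3 = 7
mq2 → cache2 → web2 → mq1 → lb1: 2 + 2 + 5 + 4 = 13
mq2 → lb1: 8
mq2 → cache2 → web2 → lb1: 2 + 2 + 7 = 11
mq2 → cache2 → api2 → lb1: 2 + 7 + 4 = 13
mq2 → cache2 → auth1 → lb1: 2 + 9 + 3 = 14
The minimum is 7 ms.

7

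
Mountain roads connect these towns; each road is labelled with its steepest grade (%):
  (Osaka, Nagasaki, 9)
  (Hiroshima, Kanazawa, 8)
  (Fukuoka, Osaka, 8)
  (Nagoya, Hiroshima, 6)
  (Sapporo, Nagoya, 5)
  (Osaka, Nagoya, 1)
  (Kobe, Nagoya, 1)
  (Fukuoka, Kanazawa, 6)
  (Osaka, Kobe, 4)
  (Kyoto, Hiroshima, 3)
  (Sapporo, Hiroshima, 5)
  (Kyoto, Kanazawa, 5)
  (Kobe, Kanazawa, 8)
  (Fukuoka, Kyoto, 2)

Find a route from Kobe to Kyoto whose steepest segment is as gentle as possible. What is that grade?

5

Some routes from Kobe to Kyoto:
Kobe→Kanazawa→Kyoto: max(8, 5) = 8
Kobe→Nagoya→Hiroshima→Kyoto: max(1, 6, 3) = 6
Kobe→Nagoya→Sapporo→Hiroshima→Kyoto: max(1, 5, 5, 3) = 5
Kobe→Osaka→Nagoya→Hiroshima→Kyoto: max(4, 1, 6, 3) = 6
Kobe→Osaka→Nagoya→Sapporo→Hiroshima→Kyoto: max(4, 1, 5, 5, 3) = 5
Best route has worst link 5%.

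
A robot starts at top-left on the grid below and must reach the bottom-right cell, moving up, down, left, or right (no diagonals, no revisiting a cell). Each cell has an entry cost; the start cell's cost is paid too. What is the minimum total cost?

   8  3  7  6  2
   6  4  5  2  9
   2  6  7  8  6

One optimal route is (0,0) -> (0,1) -> (1,1) -> (1,2) -> (1,3) -> (2,3) -> (2,4).
Its cost is 8 + 3 + 4 + 5 + 2 + 8 + 6 = 36.

36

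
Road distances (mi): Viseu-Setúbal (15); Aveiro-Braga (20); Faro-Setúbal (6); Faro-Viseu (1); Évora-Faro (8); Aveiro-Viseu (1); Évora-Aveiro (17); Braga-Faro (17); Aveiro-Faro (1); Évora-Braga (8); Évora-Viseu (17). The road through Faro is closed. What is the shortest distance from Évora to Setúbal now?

Paths from Évora to Setúbal avoiding Faro:
Évora-Aveiro-Viseu-Setúbal: 17 + 1 + 15 = 33
Évora-Braga-Aveiro-Viseu-Setúbal: 8 + 20 + 1 + 15 = 44
Évora-Viseu-Setúbal: 17 + 15 = 32
Shortest: 32 mi.

32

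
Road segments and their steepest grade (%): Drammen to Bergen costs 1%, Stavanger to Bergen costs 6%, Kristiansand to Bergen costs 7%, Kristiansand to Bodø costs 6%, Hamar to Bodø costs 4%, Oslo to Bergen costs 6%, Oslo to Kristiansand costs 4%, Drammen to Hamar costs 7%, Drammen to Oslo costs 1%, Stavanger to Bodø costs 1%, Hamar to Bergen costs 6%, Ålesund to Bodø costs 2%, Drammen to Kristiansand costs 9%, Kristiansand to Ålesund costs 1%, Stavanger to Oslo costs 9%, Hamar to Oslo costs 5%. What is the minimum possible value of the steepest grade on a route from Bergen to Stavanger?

Some routes from Bergen to Stavanger:
Bergen→Drammen→Oslo→Hamar→Bodø→Stavanger: max(1, 1, 5, 4, 1) = 5
Bergen→Hamar→Bodø→Stavanger: max(6, 4, 1) = 6
Bergen→Drammen→Oslo→Kristiansand→Ålesund→Bodø→Stavanger: max(1, 1, 4, 1, 2, 1) = 4
Bergen→Stavanger: max(6) = 6
Smallest bottleneck: 4%.

4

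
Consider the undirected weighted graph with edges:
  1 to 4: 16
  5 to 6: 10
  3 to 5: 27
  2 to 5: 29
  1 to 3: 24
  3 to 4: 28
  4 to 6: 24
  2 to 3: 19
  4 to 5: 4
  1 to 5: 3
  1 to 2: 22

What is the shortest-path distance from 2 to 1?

Some routes from 2 to 1:
2 → 5 → 1: 29 + 3 = 32
2 → 3 → 1: 19 + 24 = 43
2 → 1: 22
2 → 5 → 4 → 1: 29 + 4 + 16 = 49
Best route has total 22.

22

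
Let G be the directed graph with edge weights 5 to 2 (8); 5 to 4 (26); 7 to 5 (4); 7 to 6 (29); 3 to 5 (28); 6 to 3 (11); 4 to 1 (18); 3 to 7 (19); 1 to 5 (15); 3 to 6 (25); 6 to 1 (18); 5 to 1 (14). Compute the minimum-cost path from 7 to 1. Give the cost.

18

Candidate routes:
7→6→3→5→4→1: 29 + 11 + 28 + 26 + 18 = 112
7→6→1: 29 + 18 = 47
7→5→1: 4 + 14 = 18
7→6→3→5→1: 29 + 11 + 28 + 14 = 82
7→5→4→1: 4 + 26 + 18 = 48
The minimum is 18.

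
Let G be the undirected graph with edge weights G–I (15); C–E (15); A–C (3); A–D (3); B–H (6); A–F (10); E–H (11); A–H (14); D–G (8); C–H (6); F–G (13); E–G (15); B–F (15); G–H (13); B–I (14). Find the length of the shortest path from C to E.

A few of the C→E routes:
C-E: 15
C-H-E: 6 + 11 = 17
C-A-H-E: 3 + 14 + 11 = 28
Shortest: 15.

15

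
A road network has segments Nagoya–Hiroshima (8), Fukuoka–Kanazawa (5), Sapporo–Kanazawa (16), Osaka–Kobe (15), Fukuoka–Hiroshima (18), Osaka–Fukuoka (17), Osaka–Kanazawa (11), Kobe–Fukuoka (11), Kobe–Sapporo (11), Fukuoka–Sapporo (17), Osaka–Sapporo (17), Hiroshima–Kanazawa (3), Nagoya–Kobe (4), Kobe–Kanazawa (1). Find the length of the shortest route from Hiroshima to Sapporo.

15

Comparing a few candidate routes:
Hiroshima→Nagoya→Kobe→Sapporo: 8 + 4 + 11 = 23
Hiroshima→Kanazawa→Kobe→Sapporo: 3 + 1 + 11 = 15
Hiroshima→Kanazawa→Sapporo: 3 + 16 = 19
Hiroshima→Kanazawa→Fukuoka→Sapporo: 3 + 5 + 17 = 25
The minimum is 15 mi.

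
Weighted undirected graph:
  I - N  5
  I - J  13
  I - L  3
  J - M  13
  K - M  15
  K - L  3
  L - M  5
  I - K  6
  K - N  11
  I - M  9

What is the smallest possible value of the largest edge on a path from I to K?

Some routes from I to K:
I -> L -> K: max(3, 3) = 3
I -> K: max(6) = 6
I -> M -> L -> K: max(9, 5, 3) = 9
I -> J -> M -> L -> K: max(13, 13, 5, 3) = 13
I -> L -> M -> K: max(3, 5, 15) = 15
I -> N -> K: max(5, 11) = 11
Best route has worst link 3.

3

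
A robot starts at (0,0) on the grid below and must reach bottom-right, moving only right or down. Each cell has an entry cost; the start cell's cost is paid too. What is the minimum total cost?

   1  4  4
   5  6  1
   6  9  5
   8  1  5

Cheapest: [0,0]→[0,1]→[0,2]→[1,2]→[2,2]→[3,2]
  1 + 4 + 4 + 1 + 5 + 5 = 20

20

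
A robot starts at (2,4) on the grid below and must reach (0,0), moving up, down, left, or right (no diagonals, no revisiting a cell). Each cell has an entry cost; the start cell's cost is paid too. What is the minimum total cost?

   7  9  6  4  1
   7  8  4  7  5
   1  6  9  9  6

38

Cheapest: r2c4 → r1c4 → r0c4 → r0c3 → r0c2 → r0c1 → r0c0
  6 + 5 + 1 + 4 + 6 + 9 + 7 = 38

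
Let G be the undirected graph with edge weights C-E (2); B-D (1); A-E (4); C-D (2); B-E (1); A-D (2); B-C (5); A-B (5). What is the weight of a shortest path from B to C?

3

Checking several routes:
B → D → C: 1 + 2 = 3
B → E → C: 1 + 2 = 3
B → C: 5
B → D → A → E → C: 1 + 2 + 4 + 2 = 9
Shortest: 3.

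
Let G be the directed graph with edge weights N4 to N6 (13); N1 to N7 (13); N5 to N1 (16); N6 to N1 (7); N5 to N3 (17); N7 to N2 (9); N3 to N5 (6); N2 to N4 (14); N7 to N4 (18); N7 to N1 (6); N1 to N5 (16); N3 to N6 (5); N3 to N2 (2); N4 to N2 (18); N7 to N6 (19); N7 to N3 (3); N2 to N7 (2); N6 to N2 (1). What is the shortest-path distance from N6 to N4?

Comparing a few candidate routes:
N6→N1→N7→N2→N4: 7 + 13 + 9 + 14 = 43
N6→N1→N7→N3→N2→N4: 7 + 13 + 3 + 2 + 14 = 39
N6→N2→N4: 1 + 14 = 15
N6→N1→N7→N4: 7 + 13 + 18 = 38
N6→N2→N7→N4: 1 + 2 + 18 = 21
The minimum is 15.

15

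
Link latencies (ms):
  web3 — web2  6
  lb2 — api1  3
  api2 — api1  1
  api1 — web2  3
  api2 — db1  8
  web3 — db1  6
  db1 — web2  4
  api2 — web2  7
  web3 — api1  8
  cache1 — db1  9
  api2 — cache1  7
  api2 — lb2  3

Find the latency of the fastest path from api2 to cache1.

7

Comparing a few candidate routes:
api2 -> cache1: 7
api2 -> api1 -> web2 -> db1 -> cache1: 1 + 3 + 4 + 9 = 17
api2 -> api1 -> web3 -> db1 -> cache1: 1 + 8 + 6 + 9 = 24
api2 -> web2 -> db1 -> cache1: 7 + 4 + 9 = 20
api2 -> lb2 -> api1 -> web2 -> db1 -> cache1: 3 + 3 + 3 + 4 + 9 = 22
api2 -> db1 -> cache1: 8 + 9 = 17
The minimum is 7 ms.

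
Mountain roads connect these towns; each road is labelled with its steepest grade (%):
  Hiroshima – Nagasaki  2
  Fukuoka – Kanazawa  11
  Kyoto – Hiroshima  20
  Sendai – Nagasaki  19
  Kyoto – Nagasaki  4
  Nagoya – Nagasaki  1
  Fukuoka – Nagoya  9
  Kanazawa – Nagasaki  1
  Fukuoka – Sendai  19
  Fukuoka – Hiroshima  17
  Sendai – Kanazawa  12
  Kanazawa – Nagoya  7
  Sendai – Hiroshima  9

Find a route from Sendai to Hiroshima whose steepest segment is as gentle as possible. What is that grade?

9

Some routes from Sendai to Hiroshima:
Sendai→Hiroshima: max(9) = 9
Sendai→Kanazawa→Nagoya→Nagasaki→Hiroshima: max(12, 7, 1, 2) = 12
Sendai→Kanazawa→Fukuoka→Nagoya→Nagasaki→Hiroshima: max(12, 11, 9, 1, 2) = 12
Sendai→Kanazawa→Nagoya→Fukuoka→Hiroshima: max(12, 7, 9, 17) = 17
Sendai→Kanazawa→Nagasaki→Hiroshima: max(12, 1, 2) = 12
The minimum achievable maximum is 9%.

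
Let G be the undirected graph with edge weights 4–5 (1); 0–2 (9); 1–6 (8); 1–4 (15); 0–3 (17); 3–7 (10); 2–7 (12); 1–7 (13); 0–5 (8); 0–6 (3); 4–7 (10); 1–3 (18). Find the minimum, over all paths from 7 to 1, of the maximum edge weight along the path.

Some routes from 7 to 1:
7→1: max(13) = 13
7→4→5→0→6→1: max(10, 1, 8, 3, 8) = 10
7→2→0→6→1: max(12, 9, 3, 8) = 12
The minimum achievable maximum is 10.

10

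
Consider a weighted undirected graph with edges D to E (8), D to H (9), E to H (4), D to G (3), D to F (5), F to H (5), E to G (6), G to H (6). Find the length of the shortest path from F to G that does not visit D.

11

Routes from F to G avoiding D:
F-H-E-G: 5 + 4 + 6 = 15
F-H-G: 5 + 6 = 11
The minimum is 11.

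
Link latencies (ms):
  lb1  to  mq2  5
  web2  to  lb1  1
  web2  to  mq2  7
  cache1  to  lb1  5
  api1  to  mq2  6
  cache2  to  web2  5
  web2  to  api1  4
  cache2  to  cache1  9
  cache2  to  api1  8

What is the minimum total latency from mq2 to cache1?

Some routes from mq2 to cache1:
mq2→web2→lb1→cache1: 7 + 1 + 5 = 13
mq2→lb1→web2→cache2→cache1: 5 + 1 + 5 + 9 = 20
mq2→api1→web2→lb1→cache1: 6 + 4 + 1 + 5 = 16
mq2→web2→cache2→cache1: 7 + 5 + 9 = 21
mq2→lb1→cache1: 5 + 5 = 10
The minimum is 10 ms.

10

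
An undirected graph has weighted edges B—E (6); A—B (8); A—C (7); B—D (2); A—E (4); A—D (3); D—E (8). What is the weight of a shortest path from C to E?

11

Paths from C to E:
C - A - B - D - E: 7 + 8 + 2 + 8 = 25
C - A - E: 7 + 4 = 11
C - A - D - E: 7 + 3 + 8 = 18
C - A - B - E: 7 + 8 + 6 = 21
C - A - D - B - E: 7 + 3 + 2 + 6 = 18
Best route has total 11.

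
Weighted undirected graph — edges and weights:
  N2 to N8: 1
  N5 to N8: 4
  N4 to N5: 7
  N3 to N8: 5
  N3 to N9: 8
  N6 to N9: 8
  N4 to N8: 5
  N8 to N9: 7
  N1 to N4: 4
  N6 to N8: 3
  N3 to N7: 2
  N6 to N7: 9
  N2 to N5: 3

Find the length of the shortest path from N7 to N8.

7

Checking several routes:
N7 -> N3 -> N9 -> N8: 2 + 8 + 7 = 17
N7 -> N6 -> N8: 9 + 3 = 12
N7 -> N3 -> N8: 2 + 5 = 7
N7 -> N3 -> N9 -> N6 -> N8: 2 + 8 + 8 + 3 = 21
Shortest: 7.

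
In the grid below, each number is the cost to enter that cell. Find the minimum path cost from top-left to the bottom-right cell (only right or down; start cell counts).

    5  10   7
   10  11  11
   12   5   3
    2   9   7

41

Cheapest: (0,0)→(0,1)→(1,1)→(2,1)→(2,2)→(3,2)
  5 + 10 + 11 + 5 + 3 + 7 = 41
For comparison, the top-then-right route costs 43.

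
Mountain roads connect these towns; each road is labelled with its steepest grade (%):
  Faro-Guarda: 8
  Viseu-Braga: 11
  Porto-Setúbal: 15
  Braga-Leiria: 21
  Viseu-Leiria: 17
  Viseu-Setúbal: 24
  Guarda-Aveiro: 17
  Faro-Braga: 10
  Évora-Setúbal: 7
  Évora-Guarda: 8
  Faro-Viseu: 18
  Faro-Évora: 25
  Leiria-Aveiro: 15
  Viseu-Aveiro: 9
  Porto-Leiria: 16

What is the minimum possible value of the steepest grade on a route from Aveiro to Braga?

11

Comparing a few candidate routes:
Aveiro - Viseu - Braga: max(9, 11) = 11
Aveiro - Leiria - Porto - Setúbal - Évora - Guarda - Faro - Braga: max(15, 16, 15, 7, 8, 8, 10) = 16
Aveiro - Viseu - Leiria - Porto - Setúbal - Évora - Guarda - Faro - Braga: max(9, 17, 16, 15, 7, 8, 8, 10) = 17
Aveiro - Guarda - Faro - Braga: max(17, 8, 10) = 17
Aveiro - Guarda - Évora - Setúbal - Porto - Leiria - Viseu - Braga: max(17, 8, 7, 15, 16, 17, 11) = 17
Smallest bottleneck: 11%.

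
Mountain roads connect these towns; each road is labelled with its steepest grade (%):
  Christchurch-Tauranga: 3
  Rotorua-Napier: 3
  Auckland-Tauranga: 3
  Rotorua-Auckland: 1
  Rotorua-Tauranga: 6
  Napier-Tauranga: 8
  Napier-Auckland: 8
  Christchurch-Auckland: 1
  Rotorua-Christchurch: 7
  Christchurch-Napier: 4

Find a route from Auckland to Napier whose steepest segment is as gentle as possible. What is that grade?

3

Some routes from Auckland to Napier:
Auckland - Tauranga - Christchurch - Napier: max(3, 3, 4) = 4
Auckland - Christchurch - Napier: max(1, 4) = 4
Auckland - Rotorua - Napier: max(1, 3) = 3
Best route has worst link 3%.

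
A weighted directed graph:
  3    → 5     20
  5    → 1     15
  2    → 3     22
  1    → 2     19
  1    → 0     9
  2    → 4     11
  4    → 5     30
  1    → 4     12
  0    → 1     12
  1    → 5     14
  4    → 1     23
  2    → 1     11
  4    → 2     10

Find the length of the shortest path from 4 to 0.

Routes from 4 to 0:
4 → 2 → 1 → 0: 10 + 11 + 9 = 30
4 → 5 → 1 → 0: 30 + 15 + 9 = 54
4 → 1 → 0: 23 + 9 = 32
4 → 2 → 3 → 5 → 1 → 0: 10 + 22 + 20 + 15 + 9 = 76
Shortest: 30.

30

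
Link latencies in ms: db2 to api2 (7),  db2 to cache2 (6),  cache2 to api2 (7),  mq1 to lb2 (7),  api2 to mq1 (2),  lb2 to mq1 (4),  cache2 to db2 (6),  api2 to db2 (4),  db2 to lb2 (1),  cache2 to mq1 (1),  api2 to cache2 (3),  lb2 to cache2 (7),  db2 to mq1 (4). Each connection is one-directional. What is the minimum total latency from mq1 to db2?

Candidate routes:
mq1 -> lb2 -> cache2 -> api2 -> db2: 7 + 7 + 7 + 4 = 25
mq1 -> lb2 -> cache2 -> db2: 7 + 7 + 6 = 20
Shortest: 20 ms.

20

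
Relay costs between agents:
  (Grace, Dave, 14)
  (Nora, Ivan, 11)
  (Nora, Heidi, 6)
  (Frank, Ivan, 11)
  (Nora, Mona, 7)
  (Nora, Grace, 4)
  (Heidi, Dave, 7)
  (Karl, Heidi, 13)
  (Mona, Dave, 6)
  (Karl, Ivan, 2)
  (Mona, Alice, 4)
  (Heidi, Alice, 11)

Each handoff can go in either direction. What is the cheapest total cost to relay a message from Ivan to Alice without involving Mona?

26

Paths from Ivan to Alice avoiding Mona:
Ivan → Nora → Grace → Dave → Heidi → Alice: 11 + 4 + 14 + 7 + 11 = 47
Ivan → Karl → Heidi → Alice: 2 + 13 + 11 = 26
Ivan → Nora → Heidi → Alice: 11 + 6 + 11 = 28
The minimum is 26.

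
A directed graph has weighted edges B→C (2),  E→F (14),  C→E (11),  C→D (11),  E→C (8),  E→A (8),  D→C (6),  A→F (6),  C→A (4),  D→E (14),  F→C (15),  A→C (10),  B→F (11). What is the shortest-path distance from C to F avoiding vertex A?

25

Candidate routes:
C -> D -> E -> F: 11 + 14 + 14 = 39
C -> E -> F: 11 + 14 = 25
Shortest: 25.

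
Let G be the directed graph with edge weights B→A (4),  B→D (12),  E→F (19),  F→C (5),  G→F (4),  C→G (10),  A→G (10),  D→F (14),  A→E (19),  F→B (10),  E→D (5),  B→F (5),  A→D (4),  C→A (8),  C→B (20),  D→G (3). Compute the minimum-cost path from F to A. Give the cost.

Paths from F to A:
F - B - A: 10 + 4 = 14
F - C - A: 5 + 8 = 13
F - C - B - A: 5 + 20 + 4 = 29
Shortest: 13.

13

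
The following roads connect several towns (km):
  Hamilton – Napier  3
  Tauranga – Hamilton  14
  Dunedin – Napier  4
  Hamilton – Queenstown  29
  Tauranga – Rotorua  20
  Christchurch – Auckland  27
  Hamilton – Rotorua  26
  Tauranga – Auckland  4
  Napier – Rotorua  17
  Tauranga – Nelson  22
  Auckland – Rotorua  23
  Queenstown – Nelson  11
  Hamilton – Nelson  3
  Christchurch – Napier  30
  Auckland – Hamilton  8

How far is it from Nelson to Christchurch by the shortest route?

36

A few of the Nelson→Christchurch routes:
Nelson-Tauranga-Hamilton-Napier-Christchurch: 22 + 14 + 3 + 30 = 69
Nelson-Tauranga-Auckland-Christchurch: 22 + 4 + 27 = 53
Nelson-Hamilton-Auckland-Christchurch: 3 + 8 + 27 = 38
Nelson-Hamilton-Napier-Christchurch: 3 + 3 + 30 = 36
Nelson-Hamilton-Tauranga-Auckland-Christchurch: 3 + 14 + 4 + 27 = 48
Nelson-Tauranga-Auckland-Hamilton-Napier-Christchurch: 22 + 4 + 8 + 3 + 30 = 67
Shortest: 36 km.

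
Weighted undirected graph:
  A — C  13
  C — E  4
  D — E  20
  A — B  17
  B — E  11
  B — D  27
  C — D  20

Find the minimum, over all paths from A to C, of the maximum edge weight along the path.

13

Some routes from A to C:
A-B-E-D-C: max(17, 11, 20, 20) = 20
A-B-D-C: max(17, 27, 20) = 27
A-B-E-C: max(17, 11, 4) = 17
A-C: max(13) = 13
Smallest bottleneck: 13.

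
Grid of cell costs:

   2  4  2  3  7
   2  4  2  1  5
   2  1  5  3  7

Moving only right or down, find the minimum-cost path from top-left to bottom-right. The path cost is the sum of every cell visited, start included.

Path [0,0] [0,1] [0,2] [1,2] [1,3] [2,3] [2,4]: 2 + 4 + 2 + 2 + 1 + 3 + 7 = 21.

21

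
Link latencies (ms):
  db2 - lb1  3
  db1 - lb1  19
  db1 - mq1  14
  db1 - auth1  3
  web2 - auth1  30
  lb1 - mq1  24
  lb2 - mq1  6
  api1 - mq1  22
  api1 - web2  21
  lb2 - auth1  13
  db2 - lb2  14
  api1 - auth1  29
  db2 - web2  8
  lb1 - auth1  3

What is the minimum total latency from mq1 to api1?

22

Some routes from mq1 to api1:
mq1 -> lb2 -> auth1 -> api1: 6 + 13 + 29 = 48
mq1 -> api1: 22
mq1 -> lb2 -> db2 -> web2 -> api1: 6 + 14 + 8 + 21 = 49
mq1 -> db1 -> auth1 -> api1: 14 + 3 + 29 = 46
The minimum is 22 ms.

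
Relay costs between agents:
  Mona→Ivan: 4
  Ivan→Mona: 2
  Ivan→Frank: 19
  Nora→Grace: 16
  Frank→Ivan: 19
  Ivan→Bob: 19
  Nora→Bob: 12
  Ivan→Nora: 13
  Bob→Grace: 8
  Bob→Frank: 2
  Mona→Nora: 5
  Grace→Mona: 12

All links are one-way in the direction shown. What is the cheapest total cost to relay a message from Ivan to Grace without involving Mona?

27

Routes from Ivan to Grace avoiding Mona:
Ivan→Bob→Grace: 19 + 8 = 27
Ivan→Nora→Grace: 13 + 16 = 29
Ivan→Nora→Bob→Grace: 13 + 12 + 8 = 33
Best route has total 27.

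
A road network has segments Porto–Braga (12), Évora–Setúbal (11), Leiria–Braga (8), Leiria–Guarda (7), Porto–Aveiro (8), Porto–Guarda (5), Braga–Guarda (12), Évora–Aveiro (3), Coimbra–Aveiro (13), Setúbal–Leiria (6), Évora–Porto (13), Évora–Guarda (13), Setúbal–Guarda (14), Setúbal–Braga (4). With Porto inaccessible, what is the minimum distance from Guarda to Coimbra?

29

Comparing a few candidate routes:
Guarda-Leiria-Setúbal-Évora-Aveiro-Coimbra: 7 + 6 + 11 + 3 + 13 = 40
Guarda-Setúbal-Évora-Aveiro-Coimbra: 14 + 11 + 3 + 13 = 41
Guarda-Évora-Aveiro-Coimbra: 13 + 3 + 13 = 29
Best route has total 29.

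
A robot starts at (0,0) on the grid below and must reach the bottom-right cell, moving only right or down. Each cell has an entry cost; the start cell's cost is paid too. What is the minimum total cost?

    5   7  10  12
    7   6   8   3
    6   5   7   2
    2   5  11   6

Take [0,0]→[0,1]→[1,1]→[1,2]→[1,3]→[2,3]→[3,3] for a total of 5 + 7 + 6 + 8 + 3 + 2 + 6 = 37.
(Top row then right column would cost 45.)

37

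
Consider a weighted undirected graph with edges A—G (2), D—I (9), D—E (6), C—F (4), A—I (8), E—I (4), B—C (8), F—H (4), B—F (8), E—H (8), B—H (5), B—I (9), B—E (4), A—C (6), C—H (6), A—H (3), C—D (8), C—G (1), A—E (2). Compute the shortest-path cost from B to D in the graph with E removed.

Comparing a few candidate routes:
B - H - A - G - C - D: 5 + 3 + 2 + 1 + 8 = 19
B - C - D: 8 + 8 = 16
B - I - D: 9 + 9 = 18
The minimum is 16.

16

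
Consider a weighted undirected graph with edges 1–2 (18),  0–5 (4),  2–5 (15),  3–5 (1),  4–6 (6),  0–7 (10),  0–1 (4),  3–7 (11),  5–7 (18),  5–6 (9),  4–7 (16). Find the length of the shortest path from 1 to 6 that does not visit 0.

Candidate routes:
1 -> 2 -> 5 -> 7 -> 4 -> 6: 18 + 15 + 18 + 16 + 6 = 73
1 -> 2 -> 5 -> 6: 18 + 15 + 9 = 42
1 -> 2 -> 5 -> 3 -> 7 -> 4 -> 6: 18 + 15 + 1 + 11 + 16 + 6 = 67
The minimum is 42.

42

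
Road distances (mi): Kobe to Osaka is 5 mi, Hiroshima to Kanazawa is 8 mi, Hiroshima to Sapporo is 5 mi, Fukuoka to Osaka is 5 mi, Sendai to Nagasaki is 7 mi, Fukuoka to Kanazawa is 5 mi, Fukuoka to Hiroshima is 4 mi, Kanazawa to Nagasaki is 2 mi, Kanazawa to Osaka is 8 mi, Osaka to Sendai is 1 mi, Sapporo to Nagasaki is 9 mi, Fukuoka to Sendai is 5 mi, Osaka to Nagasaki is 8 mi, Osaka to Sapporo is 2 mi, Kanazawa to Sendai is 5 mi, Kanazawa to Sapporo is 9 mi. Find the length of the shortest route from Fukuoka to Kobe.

A few of the Fukuoka→Kobe routes:
Fukuoka - Hiroshima - Sapporo - Osaka - Kobe: 4 + 5 + 2 + 5 = 16
Fukuoka - Sendai - Osaka - Kobe: 5 + 1 + 5 = 11
Fukuoka - Osaka - Kobe: 5 + 5 = 10
Shortest: 10 mi.

10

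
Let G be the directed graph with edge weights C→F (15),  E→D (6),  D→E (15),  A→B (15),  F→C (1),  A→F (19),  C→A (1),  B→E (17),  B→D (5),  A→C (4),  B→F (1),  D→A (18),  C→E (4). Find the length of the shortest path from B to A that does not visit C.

Paths from B to A avoiding C:
B→D→A: 5 + 18 = 23
B→E→D→A: 17 + 6 + 18 = 41
Best route has total 23.

23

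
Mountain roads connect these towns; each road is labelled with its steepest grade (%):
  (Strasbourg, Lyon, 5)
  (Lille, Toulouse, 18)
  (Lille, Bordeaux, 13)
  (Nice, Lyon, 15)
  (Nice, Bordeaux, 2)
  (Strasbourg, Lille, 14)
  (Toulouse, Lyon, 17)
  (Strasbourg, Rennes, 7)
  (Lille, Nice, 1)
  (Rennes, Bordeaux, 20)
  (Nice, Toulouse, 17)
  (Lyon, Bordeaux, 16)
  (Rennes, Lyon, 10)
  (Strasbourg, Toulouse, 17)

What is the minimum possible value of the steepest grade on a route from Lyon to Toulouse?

A few of the Lyon→Toulouse routes:
Lyon - Nice - Toulouse: max(15, 17) = 17
Lyon - Rennes - Strasbourg - Lille - Nice - Toulouse: max(10, 7, 14, 1, 17) = 17
Lyon - Nice - Bordeaux - Lille - Strasbourg - Toulouse: max(15, 2, 13, 14, 17) = 17
Lyon - Nice - Lille - Strasbourg - Toulouse: max(15, 1, 14, 17) = 17
Lyon - Rennes - Strasbourg - Toulouse: max(10, 7, 17) = 17
Lyon - Rennes - Strasbourg - Lille - Bordeaux - Nice - Toulouse: max(10, 7, 14, 13, 2, 17) = 17
Best route has worst link 17%.

17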